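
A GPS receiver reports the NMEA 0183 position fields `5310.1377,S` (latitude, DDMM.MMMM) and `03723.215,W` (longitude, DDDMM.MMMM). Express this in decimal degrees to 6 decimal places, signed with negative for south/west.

Latitude: degrees = first 2 digits = 53, minutes = 10.1377; 53 + 10.1377/60 = 53.1689617
S → negative
λ: degrees = first 3 digits = 37, minutes = 23.215; 37 + 23.215/60 = 37.3869167
W → negative

-53.168962, -37.386917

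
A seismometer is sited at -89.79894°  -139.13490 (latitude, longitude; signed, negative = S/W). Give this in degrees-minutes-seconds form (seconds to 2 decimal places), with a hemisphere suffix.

89°47′56.18″ S, 139°08′5.64″ W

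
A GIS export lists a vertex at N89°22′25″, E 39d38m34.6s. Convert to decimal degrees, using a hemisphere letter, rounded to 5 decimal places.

89.37361° N, 39.64294° E

φ: 89 + 22/60 + 25/3600 = 89.373611
Lon: 39 + 38/60 + 34.6/3600 = 39.642944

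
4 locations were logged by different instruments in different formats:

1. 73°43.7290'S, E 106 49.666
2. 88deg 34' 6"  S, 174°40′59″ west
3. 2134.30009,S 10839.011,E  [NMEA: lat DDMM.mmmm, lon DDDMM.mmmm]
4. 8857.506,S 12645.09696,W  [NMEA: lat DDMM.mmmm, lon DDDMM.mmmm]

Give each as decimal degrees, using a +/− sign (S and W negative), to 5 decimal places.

1. -73.72882, 106.82777
2. -88.56833, -174.68306
3. -21.57167, 108.65018
4. -88.95843, -126.75162

Point 1:
  Latitude: 73 + 43.729/60 = 73.728817
  S → negative
  Lon: 106 + 49.666/60 = 106.827767
  E ⇒ keep positive
Point 2:
  Lat: 88 + 34/60 + 6/3600 = 88.568333
  S ⇒ negate
  λ: 40′ + 59″ = 40.98333′; 174 + 40.98333/60 = 174.683056
  W → negative
Point 3:
  Latitude: degrees = first 2 digits = 21, minutes = 34.30009; 21 + 34.30009/60 = 21.571668
  hemisphere S, so the sign is −
  Longitude: split at 3 digits → 108° and 39.011′; 108 + 39.011/60 = 108.650183
  E ⇒ keep positive
Point 4:
  φ: degrees = first 2 digits = 88, minutes = 57.506; 88 + 57.506/60 = 88.958433
  S ⇒ negate
  λ: degrees = first 3 digits = 126, minutes = 45.09696; 126 + 45.09696/60 = 126.751616
  W ⇒ negate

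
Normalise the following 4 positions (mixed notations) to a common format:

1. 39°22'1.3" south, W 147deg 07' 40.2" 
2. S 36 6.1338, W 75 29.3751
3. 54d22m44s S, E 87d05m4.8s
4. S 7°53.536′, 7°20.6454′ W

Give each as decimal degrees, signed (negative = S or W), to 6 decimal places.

1. -39.367028, -147.127833
2. -36.102230, -75.489585
3. -54.378889, 87.084667
4. -7.892267, -7.344090

Point 1:
  φ: 39° + 22/60 + 1.3/3600 = 39 + 0.366667 + 0.000361 = 39.3670278
  S ⇒ negate
  Longitude: 147° + 7/60 + 40.2/3600 = 147 + 0.116667 + 0.011167 = 147.1278333
  W → negative
Point 2:
  Lat: 6.1338′ = 0.102230°; total 36.1022300
  S ⇒ negate
  Lon: 75 + 29.3751/60 = 75.4895850
  hemisphere W, so the sign is −
Point 3:
  Latitude: 54° + 22/60 + 44/3600 = 54 + 0.366667 + 0.012222 = 54.3788889
  S ⇒ negate
  Lon: 87 + 5/60 + 4.8/3600 = 87.0846667
  E → positive
Point 4:
  Lat: 53.536′ = 0.892267°; total 7.8922667
  hemisphere S, so the sign is −
  Lon: 20.6454′ = 0.344090°; total 7.3440900
  W ⇒ negate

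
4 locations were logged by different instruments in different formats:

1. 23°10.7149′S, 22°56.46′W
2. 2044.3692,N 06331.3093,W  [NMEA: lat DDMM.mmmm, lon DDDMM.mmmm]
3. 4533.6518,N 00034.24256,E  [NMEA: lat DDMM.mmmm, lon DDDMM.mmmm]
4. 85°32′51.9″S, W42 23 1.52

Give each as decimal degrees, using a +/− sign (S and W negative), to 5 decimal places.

Point 1:
  Lat: 10.7149′ = 0.178582°; total 23.178582
  S → negative
  λ: 56.46′ = 0.941000°; total 22.941000
  W ⇒ negate
Point 2:
  Lat: degrees = first 2 digits = 20, minutes = 44.3692; 20 + 44.3692/60 = 20.739487
  N ⇒ keep positive
  Lon: degrees = first 3 digits = 63, minutes = 31.3093; 63 + 31.3093/60 = 63.521822
  W ⇒ negate
Point 3:
  Lat: degrees = first 2 digits = 45, minutes = 33.6518; 45 + 33.6518/60 = 45.560863
  N ⇒ keep positive
  λ: split at 3 digits → 000° and 34.24256′; 0 + 34.24256/60 = 0.570709
  E ⇒ keep positive
Point 4:
  Lat: 32′ + 51.9″ = 32.86500′; 85 + 32.86500/60 = 85.547750
  hemisphere S, so the sign is −
  λ: 42 + 23/60 + 1.52/3600 = 42.383756
  hemisphere W, so the sign is −

1. -23.17858, -22.94100
2. 20.73949, -63.52182
3. 45.56086, 0.57071
4. -85.54775, -42.38376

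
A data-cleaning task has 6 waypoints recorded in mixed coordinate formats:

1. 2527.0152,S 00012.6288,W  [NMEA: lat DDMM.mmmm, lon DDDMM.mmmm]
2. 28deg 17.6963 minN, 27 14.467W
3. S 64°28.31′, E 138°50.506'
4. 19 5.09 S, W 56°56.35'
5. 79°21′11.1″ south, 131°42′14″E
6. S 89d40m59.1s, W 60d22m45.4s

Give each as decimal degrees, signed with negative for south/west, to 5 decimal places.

Point 1:
  Lat: degrees = first 2 digits = 25, minutes = 27.0152; 25 + 27.0152/60 = 25.450253
  hemisphere S, so the sign is −
  λ: degrees = first 3 digits = 0, minutes = 12.6288; 0 + 12.6288/60 = 0.210480
  W ⇒ negate
Point 2:
  Lat: 28 + 17.6963/60 = 28.294938
  N → positive
  λ: 27 + 14.467/60 = 27.241117
  W → negative
Point 3:
  Latitude: 28.31′ = 0.471833°; total 64.471833
  hemisphere S, so the sign is −
  Lon: 50.506′ = 0.841767°; total 138.841767
  E → positive
Point 4:
  φ: 5.09′ = 0.084833°; total 19.084833
  S ⇒ negate
  Longitude: 56.35′ = 0.939167°; total 56.939167
  W ⇒ negate
Point 5:
  Lat: 79 + 21/60 + 11.1/3600 = 79.353083
  hemisphere S, so the sign is −
  λ: 131° + 42/60 + 14/3600 = 131 + 0.700000 + 0.003889 = 131.703889
  E ⇒ keep positive
Point 6:
  Latitude: 89° + 40/60 + 59.1/3600 = 89 + 0.666667 + 0.016417 = 89.683083
  S ⇒ negate
  λ: 60 + 22/60 + 45.4/3600 = 60.379278
  W ⇒ negate

1. -25.45025, -0.21048
2. 28.29494, -27.24112
3. -64.47183, 138.84177
4. -19.08483, -56.93917
5. -79.35308, 131.70389
6. -89.68308, -60.37928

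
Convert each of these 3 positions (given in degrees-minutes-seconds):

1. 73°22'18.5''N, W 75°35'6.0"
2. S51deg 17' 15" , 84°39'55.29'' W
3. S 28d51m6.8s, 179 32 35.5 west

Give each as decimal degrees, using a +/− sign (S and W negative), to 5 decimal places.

1. 73.37181, -75.58500
2. -51.28750, -84.66536
3. -28.85189, -179.54319

Point 1:
  Latitude: 73° + 22/60 + 18.5/3600 = 73 + 0.366667 + 0.005139 = 73.371806
  N ⇒ keep positive
  Longitude: 75 + 35/60 + 6/3600 = 75.585000
  W → negative
Point 2:
  φ: 17′ + 15″ = 17.25000′; 51 + 17.25000/60 = 51.287500
  hemisphere S, so the sign is −
  Longitude: 84° + 39/60 + 55.29/3600 = 84 + 0.650000 + 0.015358 = 84.665358
  W ⇒ negate
Point 3:
  φ: 28° + 51/60 + 6.8/3600 = 28 + 0.850000 + 0.001889 = 28.851889
  S ⇒ negate
  Longitude: 32′ + 35.5″ = 32.59167′; 179 + 32.59167/60 = 179.543194
  hemisphere W, so the sign is −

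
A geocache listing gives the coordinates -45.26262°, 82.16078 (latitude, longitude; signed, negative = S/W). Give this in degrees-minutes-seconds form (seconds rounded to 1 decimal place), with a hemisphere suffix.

Latitude is negative → S; |value| = 45.262620
Lat: 0.262620° → 15.75720′; 0.75720 × 60 = 45.432″
Lon: 0.160780 × 60 = 9.64680′ → 9′, remainder × 60 = 38.808″

45°15′45.4″ S, 82°09′38.8″ E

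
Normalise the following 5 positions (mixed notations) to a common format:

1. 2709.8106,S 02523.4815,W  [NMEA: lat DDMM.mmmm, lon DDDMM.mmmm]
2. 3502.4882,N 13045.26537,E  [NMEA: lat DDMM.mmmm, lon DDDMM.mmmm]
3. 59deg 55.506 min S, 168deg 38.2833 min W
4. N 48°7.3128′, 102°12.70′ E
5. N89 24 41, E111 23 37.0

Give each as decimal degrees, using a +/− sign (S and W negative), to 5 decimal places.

Point 1:
  Lat: split at 2 digits → 27° and 9.8106′; 27 + 9.8106/60 = 27.163510
  S ⇒ negate
  λ: degrees = first 3 digits = 25, minutes = 23.4815; 25 + 23.4815/60 = 25.391358
  hemisphere W, so the sign is −
Point 2:
  Lat: split at 2 digits → 35° and 2.4882′; 35 + 2.4882/60 = 35.041470
  N ⇒ keep positive
  Lon: degrees = first 3 digits = 130, minutes = 45.26537; 130 + 45.26537/60 = 130.754423
  E → positive
Point 3:
  Latitude: 59 + 55.506/60 = 59.925100
  hemisphere S, so the sign is −
  λ: 38.2833′ = 0.638055°; total 168.638055
  W ⇒ negate
Point 4:
  φ: 7.3128′ = 0.121880°; total 48.121880
  N ⇒ keep positive
  λ: 12.7′ = 0.211667°; total 102.211667
  E ⇒ keep positive
Point 5:
  Lat: 89° + 24/60 + 41/3600 = 89 + 0.400000 + 0.011389 = 89.411389
  N ⇒ keep positive
  λ: 23′ + 37″ = 23.61667′; 111 + 23.61667/60 = 111.393611
  E → positive

1. -27.16351, -25.39136
2. 35.04147, 130.75442
3. -59.92510, -168.63806
4. 48.12188, 102.21167
5. 89.41139, 111.39361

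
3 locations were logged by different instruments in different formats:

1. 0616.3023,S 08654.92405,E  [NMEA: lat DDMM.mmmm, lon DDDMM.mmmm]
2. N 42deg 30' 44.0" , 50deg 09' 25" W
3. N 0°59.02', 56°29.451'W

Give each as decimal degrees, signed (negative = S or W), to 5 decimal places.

1. -6.27171, 86.91540
2. 42.51222, -50.15694
3. 0.98367, -56.49085

Point 1:
  Lat: split at 2 digits → 06° and 16.3023′; 6 + 16.3023/60 = 6.271705
  S → negative
  Longitude: split at 3 digits → 086° and 54.92405′; 86 + 54.92405/60 = 86.915401
  E ⇒ keep positive
Point 2:
  φ: 42 + 30/60 + 44/3600 = 42.512222
  N ⇒ keep positive
  Longitude: 50° + 9/60 + 25/3600 = 50 + 0.150000 + 0.006944 = 50.156944
  W ⇒ negate
Point 3:
  φ: 0 + 59.02/60 = 0.983667
  N → positive
  Longitude: 56 + 29.451/60 = 56.490850
  hemisphere W, so the sign is −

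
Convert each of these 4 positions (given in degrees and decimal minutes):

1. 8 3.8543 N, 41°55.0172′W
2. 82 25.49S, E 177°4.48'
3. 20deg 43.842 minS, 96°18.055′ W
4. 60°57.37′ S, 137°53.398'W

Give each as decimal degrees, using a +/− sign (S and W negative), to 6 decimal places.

Point 1:
  Latitude: 8 + 3.8543/60 = 8.0642383
  N ⇒ keep positive
  Longitude: 41 + 55.0172/60 = 41.9169533
  hemisphere W, so the sign is −
Point 2:
  φ: 25.49′ = 0.424833°; total 82.4248333
  S → negative
  Lon: 4.48′ = 0.074667°; total 177.0746667
  E ⇒ keep positive
Point 3:
  φ: 20 + 43.842/60 = 20.7307000
  S ⇒ negate
  Lon: 18.055′ = 0.300917°; total 96.3009167
  hemisphere W, so the sign is −
Point 4:
  Latitude: 57.37′ = 0.956167°; total 60.9561667
  S ⇒ negate
  Lon: 53.398′ = 0.889967°; total 137.8899667
  W ⇒ negate

1. 8.064238, -41.916953
2. -82.424833, 177.074667
3. -20.730700, -96.300917
4. -60.956167, -137.889967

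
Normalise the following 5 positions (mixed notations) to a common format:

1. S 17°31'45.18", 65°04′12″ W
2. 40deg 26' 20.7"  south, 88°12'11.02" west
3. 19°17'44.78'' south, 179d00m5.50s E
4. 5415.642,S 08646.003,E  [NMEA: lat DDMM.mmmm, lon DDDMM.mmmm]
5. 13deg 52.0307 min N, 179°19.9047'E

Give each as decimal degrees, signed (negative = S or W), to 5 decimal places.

Point 1:
  Lat: 17° + 31/60 + 45.18/3600 = 17 + 0.516667 + 0.012550 = 17.529217
  S ⇒ negate
  Lon: 4′ + 12″ = 4.20000′; 65 + 4.20000/60 = 65.070000
  W → negative
Point 2:
  Latitude: 40° + 26/60 + 20.7/3600 = 40 + 0.433333 + 0.005750 = 40.439083
  hemisphere S, so the sign is −
  λ: 88 + 12/60 + 11.02/3600 = 88.203061
  W ⇒ negate
Point 3:
  φ: 17′ + 44.78″ = 17.74633′; 19 + 17.74633/60 = 19.295772
  S → negative
  λ: 179 + 0/60 + 5.5/3600 = 179.001528
  E ⇒ keep positive
Point 4:
  φ: split at 2 digits → 54° and 15.642′; 54 + 15.642/60 = 54.260700
  hemisphere S, so the sign is −
  Lon: split at 3 digits → 086° and 46.003′; 86 + 46.003/60 = 86.766717
  E → positive
Point 5:
  φ: 52.0307′ = 0.867178°; total 13.867178
  N → positive
  Longitude: 19.9047′ = 0.331745°; total 179.331745
  E ⇒ keep positive

1. -17.52922, -65.07000
2. -40.43908, -88.20306
3. -19.29577, 179.00153
4. -54.26070, 86.76672
5. 13.86718, 179.33175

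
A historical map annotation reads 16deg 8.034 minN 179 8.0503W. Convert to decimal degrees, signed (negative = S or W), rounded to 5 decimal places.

16.13390, -179.13417

Latitude: 16 + 8.034/60 = 16.133900
N → positive
Longitude: 179 + 8.0503/60 = 179.134172
hemisphere W, so the sign is −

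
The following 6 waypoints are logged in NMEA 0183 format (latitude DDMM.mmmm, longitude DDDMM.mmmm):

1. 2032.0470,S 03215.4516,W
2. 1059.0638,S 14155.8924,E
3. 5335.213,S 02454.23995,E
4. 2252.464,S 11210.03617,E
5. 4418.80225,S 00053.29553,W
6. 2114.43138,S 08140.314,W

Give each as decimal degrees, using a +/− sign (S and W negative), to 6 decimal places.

Point 1:
  Latitude: degrees = first 2 digits = 20, minutes = 32.047; 20 + 32.047/60 = 20.5341167
  S ⇒ negate
  Lon: degrees = first 3 digits = 32, minutes = 15.4516; 32 + 15.4516/60 = 32.2575267
  hemisphere W, so the sign is −
Point 2:
  Lat: split at 2 digits → 10° and 59.0638′; 10 + 59.0638/60 = 10.9843967
  S → negative
  λ: degrees = first 3 digits = 141, minutes = 55.8924; 141 + 55.8924/60 = 141.9315400
  E → positive
Point 3:
  φ: split at 2 digits → 53° and 35.213′; 53 + 35.213/60 = 53.5868833
  hemisphere S, so the sign is −
  Lon: split at 3 digits → 024° and 54.23995′; 24 + 54.23995/60 = 24.9039992
  E ⇒ keep positive
Point 4:
  Lat: split at 2 digits → 22° and 52.464′; 22 + 52.464/60 = 22.8744000
  S ⇒ negate
  λ: split at 3 digits → 112° and 10.03617′; 112 + 10.03617/60 = 112.1672695
  E ⇒ keep positive
Point 5:
  Lat: split at 2 digits → 44° and 18.80225′; 44 + 18.80225/60 = 44.3133708
  S ⇒ negate
  Longitude: split at 3 digits → 000° and 53.29553′; 0 + 53.29553/60 = 0.8882588
  W ⇒ negate
Point 6:
  Lat: degrees = first 2 digits = 21, minutes = 14.43138; 21 + 14.43138/60 = 21.2405230
  S ⇒ negate
  Lon: degrees = first 3 digits = 81, minutes = 40.314; 81 + 40.314/60 = 81.6719000
  W ⇒ negate

1. -20.534117, -32.257527
2. -10.984397, 141.931540
3. -53.586883, 24.903999
4. -22.874400, 112.167270
5. -44.313371, -0.888259
6. -21.240523, -81.671900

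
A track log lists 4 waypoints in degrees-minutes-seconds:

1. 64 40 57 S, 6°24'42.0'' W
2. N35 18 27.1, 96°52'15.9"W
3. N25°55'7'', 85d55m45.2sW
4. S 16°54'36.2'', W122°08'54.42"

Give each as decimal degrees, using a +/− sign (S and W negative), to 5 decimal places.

Point 1:
  Latitude: 64 + 40/60 + 57/3600 = 64.682500
  hemisphere S, so the sign is −
  Lon: 24′ + 42″ = 24.70000′; 6 + 24.70000/60 = 6.411667
  W → negative
Point 2:
  φ: 35 + 18/60 + 27.1/3600 = 35.307528
  N → positive
  λ: 52′ + 15.9″ = 52.26500′; 96 + 52.26500/60 = 96.871083
  W ⇒ negate
Point 3:
  Lat: 25° + 55/60 + 7/3600 = 25 + 0.916667 + 0.001944 = 25.918611
  N → positive
  λ: 85° + 55/60 + 45.2/3600 = 85 + 0.916667 + 0.012556 = 85.929222
  W → negative
Point 4:
  Lat: 16 + 54/60 + 36.2/3600 = 16.910056
  hemisphere S, so the sign is −
  Longitude: 122 + 8/60 + 54.42/3600 = 122.148450
  W ⇒ negate

1. -64.68250, -6.41167
2. 35.30753, -96.87108
3. 25.91861, -85.92922
4. -16.91006, -122.14845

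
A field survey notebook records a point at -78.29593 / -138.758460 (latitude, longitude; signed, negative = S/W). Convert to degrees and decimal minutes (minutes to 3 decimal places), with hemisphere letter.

Latitude is negative → S; |value| = 78.295930
Latitude: minutes = (78.295930 − 78) × 60 = 17.75580
Longitude is negative → W; |value| = 138.758460
Longitude: 138° + 0.758460 × 60 = 138° 45.50760′

78° 17.756′ S, 138° 45.508′ W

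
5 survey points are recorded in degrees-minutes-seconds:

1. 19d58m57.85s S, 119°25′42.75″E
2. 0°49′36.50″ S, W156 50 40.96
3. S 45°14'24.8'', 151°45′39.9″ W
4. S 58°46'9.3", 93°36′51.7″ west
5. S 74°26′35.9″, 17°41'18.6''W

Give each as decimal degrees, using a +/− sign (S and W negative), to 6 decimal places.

Point 1:
  φ: 19° + 58/60 + 57.85/3600 = 19 + 0.966667 + 0.016069 = 19.9827361
  S → negative
  λ: 25′ + 42.75″ = 25.71250′; 119 + 25.71250/60 = 119.4285417
  E ⇒ keep positive
Point 2:
  φ: 0° + 49/60 + 36.5/3600 = 0 + 0.816667 + 0.010139 = 0.8268056
  S → negative
  Lon: 156° + 50/60 + 40.96/3600 = 156 + 0.833333 + 0.011378 = 156.8447111
  hemisphere W, so the sign is −
Point 3:
  Lat: 45° + 14/60 + 24.8/3600 = 45 + 0.233333 + 0.006889 = 45.2402222
  S → negative
  Lon: 151 + 45/60 + 39.9/3600 = 151.7610833
  W → negative
Point 4:
  Latitude: 58° + 46/60 + 9.3/3600 = 58 + 0.766667 + 0.002583 = 58.7692500
  S ⇒ negate
  λ: 93 + 36/60 + 51.7/3600 = 93.6143611
  W → negative
Point 5:
  Lat: 26′ + 35.9″ = 26.59833′; 74 + 26.59833/60 = 74.4433056
  S → negative
  λ: 17 + 41/60 + 18.6/3600 = 17.6885000
  W ⇒ negate

1. -19.982736, 119.428542
2. -0.826806, -156.844711
3. -45.240222, -151.761083
4. -58.769250, -93.614361
5. -74.443306, -17.688500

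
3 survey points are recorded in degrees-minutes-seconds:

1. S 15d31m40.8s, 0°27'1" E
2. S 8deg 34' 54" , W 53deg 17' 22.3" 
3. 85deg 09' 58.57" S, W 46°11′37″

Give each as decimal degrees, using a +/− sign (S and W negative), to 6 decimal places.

1. -15.528000, 0.450278
2. -8.581667, -53.289528
3. -85.166269, -46.193611

Point 1:
  φ: 15 + 31/60 + 40.8/3600 = 15.5280000
  S → negative
  Longitude: 27′ + 1″ = 27.01667′; 0 + 27.01667/60 = 0.4502778
  E → positive
Point 2:
  Latitude: 8 + 34/60 + 54/3600 = 8.5816667
  S → negative
  λ: 53° + 17/60 + 22.3/3600 = 53 + 0.283333 + 0.006194 = 53.2895278
  hemisphere W, so the sign is −
Point 3:
  φ: 9′ + 58.57″ = 9.97617′; 85 + 9.97617/60 = 85.1662694
  S → negative
  Longitude: 46 + 11/60 + 37/3600 = 46.1936111
  hemisphere W, so the sign is −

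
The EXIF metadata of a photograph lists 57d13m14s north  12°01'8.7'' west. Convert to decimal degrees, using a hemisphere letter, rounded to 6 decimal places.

Latitude: 13′ + 14″ = 13.23333′; 57 + 13.23333/60 = 57.2205556
Lon: 1′ + 8.7″ = 1.14500′; 12 + 1.14500/60 = 12.0190833

57.220556° N, 12.019083° W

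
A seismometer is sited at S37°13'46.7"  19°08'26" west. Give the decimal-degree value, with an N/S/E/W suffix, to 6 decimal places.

Lat: 37° + 13/60 + 46.7/3600 = 37 + 0.216667 + 0.012972 = 37.2296389
Lon: 8′ + 26″ = 8.43333′; 19 + 8.43333/60 = 19.1405556

37.229639° S, 19.140556° W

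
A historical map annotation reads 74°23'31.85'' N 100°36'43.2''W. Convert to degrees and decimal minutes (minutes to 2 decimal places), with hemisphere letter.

74° 23.53′ N, 100° 36.72′ W

φ: seconds/60 = 0.53083; minutes = 23 + 0.53083 = 23.5308
Longitude: 36 + 43.2/60 = 36.7200′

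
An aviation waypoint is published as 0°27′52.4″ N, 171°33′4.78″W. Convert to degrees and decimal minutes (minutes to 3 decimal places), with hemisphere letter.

φ: 27 + 52.4/60 = 27.87333′
Longitude: seconds/60 = 0.07967; minutes = 33 + 0.07967 = 33.07967

0° 27.873′ N, 171° 33.080′ W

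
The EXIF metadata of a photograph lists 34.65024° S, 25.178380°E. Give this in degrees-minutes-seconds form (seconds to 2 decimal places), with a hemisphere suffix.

34°39′0.86″ S, 25°10′42.17″ E

Lat: 0.650240° → 39.01440′; 0.01440 × 60 = 0.8640″
Lon: 0.178380 × 60 = 10.70280′ → 10′, remainder × 60 = 42.1680″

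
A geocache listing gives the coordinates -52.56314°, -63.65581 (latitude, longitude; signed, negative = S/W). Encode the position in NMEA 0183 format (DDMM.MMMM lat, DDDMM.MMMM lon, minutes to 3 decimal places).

5233.788,S / 06339.349,W

Latitude is negative → S; |value| = 52.563140
φ: fractional part 0.563140 → 33.78840 minutes
Longitude is negative → W; |value| = 63.655810
λ: 63° + 0.655810 × 60 = 63° 39.34860′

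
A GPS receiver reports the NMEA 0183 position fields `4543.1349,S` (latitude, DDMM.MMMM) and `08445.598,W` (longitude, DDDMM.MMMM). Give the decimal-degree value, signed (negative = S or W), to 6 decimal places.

-45.718915, -84.759967

φ: degrees = first 2 digits = 45, minutes = 43.1349; 45 + 43.1349/60 = 45.7189150
hemisphere S, so the sign is −
Longitude: degrees = first 3 digits = 84, minutes = 45.598; 84 + 45.598/60 = 84.7599667
W → negative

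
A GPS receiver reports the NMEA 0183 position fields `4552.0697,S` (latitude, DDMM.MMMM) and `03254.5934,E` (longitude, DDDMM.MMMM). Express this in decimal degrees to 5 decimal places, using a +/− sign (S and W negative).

φ: split at 2 digits → 45° and 52.0697′; 45 + 52.0697/60 = 45.867828
S → negative
Lon: degrees = first 3 digits = 32, minutes = 54.5934; 32 + 54.5934/60 = 32.909890
E ⇒ keep positive

-45.86783, 32.90989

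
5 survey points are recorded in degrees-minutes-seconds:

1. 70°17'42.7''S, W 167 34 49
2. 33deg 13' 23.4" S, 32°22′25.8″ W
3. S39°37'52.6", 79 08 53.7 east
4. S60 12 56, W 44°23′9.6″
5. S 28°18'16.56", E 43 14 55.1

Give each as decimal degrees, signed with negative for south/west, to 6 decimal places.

Point 1:
  Lat: 17′ + 42.7″ = 17.71167′; 70 + 17.71167/60 = 70.2951944
  hemisphere S, so the sign is −
  Lon: 167 + 34/60 + 49/3600 = 167.5802778
  W → negative
Point 2:
  Lat: 33° + 13/60 + 23.4/3600 = 33 + 0.216667 + 0.006500 = 33.2231667
  S → negative
  Lon: 32° + 22/60 + 25.8/3600 = 32 + 0.366667 + 0.007167 = 32.3738333
  hemisphere W, so the sign is −
Point 3:
  φ: 37′ + 52.6″ = 37.87667′; 39 + 37.87667/60 = 39.6312778
  S → negative
  λ: 79° + 8/60 + 53.7/3600 = 79 + 0.133333 + 0.014917 = 79.1482500
  E → positive
Point 4:
  Latitude: 12′ + 56″ = 12.93333′; 60 + 12.93333/60 = 60.2155556
  hemisphere S, so the sign is −
  λ: 44° + 23/60 + 9.6/3600 = 44 + 0.383333 + 0.002667 = 44.3860000
  W → negative
Point 5:
  Lat: 18′ + 16.56″ = 18.27600′; 28 + 18.27600/60 = 28.3046000
  hemisphere S, so the sign is −
  Lon: 43 + 14/60 + 55.1/3600 = 43.2486389
  E → positive

1. -70.295194, -167.580278
2. -33.223167, -32.373833
3. -39.631278, 79.148250
4. -60.215556, -44.386000
5. -28.304600, 43.248639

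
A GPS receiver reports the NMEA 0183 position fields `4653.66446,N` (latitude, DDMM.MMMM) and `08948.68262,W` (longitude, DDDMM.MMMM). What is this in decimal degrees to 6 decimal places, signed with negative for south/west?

φ: degrees = first 2 digits = 46, minutes = 53.66446; 46 + 53.66446/60 = 46.8944077
N ⇒ keep positive
Longitude: degrees = first 3 digits = 89, minutes = 48.68262; 89 + 48.68262/60 = 89.8113770
W ⇒ negate

46.894408, -89.811377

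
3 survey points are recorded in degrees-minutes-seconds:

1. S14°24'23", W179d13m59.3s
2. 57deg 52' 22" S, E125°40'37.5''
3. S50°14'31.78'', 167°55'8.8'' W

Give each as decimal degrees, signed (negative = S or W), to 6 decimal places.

1. -14.406389, -179.233139
2. -57.872778, 125.677083
3. -50.242161, -167.919111

Point 1:
  φ: 14° + 24/60 + 23/3600 = 14 + 0.400000 + 0.006389 = 14.4063889
  S ⇒ negate
  Lon: 179 + 13/60 + 59.3/3600 = 179.2331389
  W → negative
Point 2:
  Lat: 57 + 52/60 + 22/3600 = 57.8727778
  hemisphere S, so the sign is −
  λ: 40′ + 37.5″ = 40.62500′; 125 + 40.62500/60 = 125.6770833
  E ⇒ keep positive
Point 3:
  Latitude: 50 + 14/60 + 31.78/3600 = 50.2421611
  S → negative
  Lon: 55′ + 8.8″ = 55.14667′; 167 + 55.14667/60 = 167.9191111
  hemisphere W, so the sign is −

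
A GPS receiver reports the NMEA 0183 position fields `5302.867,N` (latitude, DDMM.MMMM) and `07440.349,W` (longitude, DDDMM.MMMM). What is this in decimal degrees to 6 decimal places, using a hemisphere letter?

Latitude: split at 2 digits → 53° and 2.867′; 53 + 2.867/60 = 53.0477833
Longitude: split at 3 digits → 074° and 40.349′; 74 + 40.349/60 = 74.6724833

53.047783° N, 74.672483° W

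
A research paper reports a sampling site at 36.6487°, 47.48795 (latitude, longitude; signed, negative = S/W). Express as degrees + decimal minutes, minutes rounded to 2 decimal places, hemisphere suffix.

36° 38.92′ N, 47° 29.28′ E

Latitude: fractional part 0.648700 → 38.9220 minutes
λ: minutes = (47.487950 − 47) × 60 = 29.2770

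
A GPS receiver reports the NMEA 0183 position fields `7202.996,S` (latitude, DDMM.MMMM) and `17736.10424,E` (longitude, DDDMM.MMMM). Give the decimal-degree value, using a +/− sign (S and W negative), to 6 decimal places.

-72.049933, 177.601737

Lat: split at 2 digits → 72° and 2.996′; 72 + 2.996/60 = 72.0499333
hemisphere S, so the sign is −
λ: degrees = first 3 digits = 177, minutes = 36.10424; 177 + 36.10424/60 = 177.6017373
E → positive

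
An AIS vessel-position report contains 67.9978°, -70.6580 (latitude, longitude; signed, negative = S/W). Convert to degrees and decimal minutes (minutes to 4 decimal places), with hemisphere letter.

Lat: fractional part 0.997800 → 59.868000 minutes
Longitude is negative → W; |value| = 70.658000
Lon: minutes = (70.658000 − 70) × 60 = 39.480000

67° 59.8680′ N, 70° 39.4800′ W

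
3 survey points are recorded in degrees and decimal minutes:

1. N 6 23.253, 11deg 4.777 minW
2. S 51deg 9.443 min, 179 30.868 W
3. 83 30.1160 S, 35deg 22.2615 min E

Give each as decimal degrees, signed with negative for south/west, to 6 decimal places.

1. 6.387550, -11.079617
2. -51.157383, -179.514467
3. -83.501933, 35.371025

Point 1:
  φ: 6 + 23.253/60 = 6.3875500
  N ⇒ keep positive
  Longitude: 4.777′ = 0.079617°; total 11.0796167
  W → negative
Point 2:
  Latitude: 51 + 9.443/60 = 51.1573833
  S → negative
  λ: 30.868′ = 0.514467°; total 179.5144667
  W → negative
Point 3:
  φ: 30.116′ = 0.501933°; total 83.5019333
  hemisphere S, so the sign is −
  Longitude: 35 + 22.2615/60 = 35.3710250
  E ⇒ keep positive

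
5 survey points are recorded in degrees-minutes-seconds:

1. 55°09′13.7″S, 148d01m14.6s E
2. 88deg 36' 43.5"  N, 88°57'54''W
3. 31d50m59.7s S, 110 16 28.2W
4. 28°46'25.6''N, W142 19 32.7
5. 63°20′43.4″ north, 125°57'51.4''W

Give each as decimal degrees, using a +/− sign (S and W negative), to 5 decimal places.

1. -55.15381, 148.02072
2. 88.61208, -88.96500
3. -31.84992, -110.27450
4. 28.77378, -142.32575
5. 63.34539, -125.96428

Point 1:
  Lat: 55° + 9/60 + 13.7/3600 = 55 + 0.150000 + 0.003806 = 55.153806
  S ⇒ negate
  Longitude: 1′ + 14.6″ = 1.24333′; 148 + 1.24333/60 = 148.020722
  E ⇒ keep positive
Point 2:
  φ: 36′ + 43.5″ = 36.72500′; 88 + 36.72500/60 = 88.612083
  N → positive
  λ: 88° + 57/60 + 54/3600 = 88 + 0.950000 + 0.015000 = 88.965000
  W ⇒ negate
Point 3:
  Lat: 31 + 50/60 + 59.7/3600 = 31.849917
  S ⇒ negate
  Lon: 110° + 16/60 + 28.2/3600 = 110 + 0.266667 + 0.007833 = 110.274500
  hemisphere W, so the sign is −
Point 4:
  Lat: 46′ + 25.6″ = 46.42667′; 28 + 46.42667/60 = 28.773778
  N → positive
  Lon: 19′ + 32.7″ = 19.54500′; 142 + 19.54500/60 = 142.325750
  W → negative
Point 5:
  Latitude: 63° + 20/60 + 43.4/3600 = 63 + 0.333333 + 0.012056 = 63.345389
  N → positive
  Longitude: 125° + 57/60 + 51.4/3600 = 125 + 0.950000 + 0.014278 = 125.964278
  hemisphere W, so the sign is −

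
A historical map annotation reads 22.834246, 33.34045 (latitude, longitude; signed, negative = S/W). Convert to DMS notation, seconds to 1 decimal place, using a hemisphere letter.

22°50′3.3″ N, 33°20′25.6″ E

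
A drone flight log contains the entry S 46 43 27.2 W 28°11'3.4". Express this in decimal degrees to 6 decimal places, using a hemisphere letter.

46.724222° S, 28.184278° W

φ: 43′ + 27.2″ = 43.45333′; 46 + 43.45333/60 = 46.7242222
Lon: 28 + 11/60 + 3.4/3600 = 28.1842778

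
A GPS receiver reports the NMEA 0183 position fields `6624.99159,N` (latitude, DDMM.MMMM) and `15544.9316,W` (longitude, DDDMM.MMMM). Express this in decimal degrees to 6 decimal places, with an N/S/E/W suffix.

66.416527° N, 155.748860° W

φ: split at 2 digits → 66° and 24.99159′; 66 + 24.99159/60 = 66.4165265
λ: split at 3 digits → 155° and 44.9316′; 155 + 44.9316/60 = 155.7488600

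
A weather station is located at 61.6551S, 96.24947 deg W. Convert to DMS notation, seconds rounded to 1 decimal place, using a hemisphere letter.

φ: whole degrees 61; 39.30600′ → 39′ and 18.360″
Longitude: 0.249470° → 14.96820′; 0.96820 × 60 = 58.092″

61°39′18.4″ S, 96°14′58.1″ W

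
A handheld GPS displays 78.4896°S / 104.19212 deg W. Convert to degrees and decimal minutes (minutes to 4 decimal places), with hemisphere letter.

78° 29.3760′ S, 104° 11.5272′ W

φ: fractional part 0.489600 → 29.376000 minutes
Lon: minutes = (104.192120 − 104) × 60 = 11.527200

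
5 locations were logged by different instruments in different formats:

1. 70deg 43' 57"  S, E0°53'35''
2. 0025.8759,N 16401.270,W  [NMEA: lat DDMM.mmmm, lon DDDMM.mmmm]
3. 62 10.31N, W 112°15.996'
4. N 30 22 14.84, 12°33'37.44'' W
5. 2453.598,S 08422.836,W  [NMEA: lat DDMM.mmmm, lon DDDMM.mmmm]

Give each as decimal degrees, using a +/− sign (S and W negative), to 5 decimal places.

Point 1:
  Latitude: 70 + 43/60 + 57/3600 = 70.732500
  hemisphere S, so the sign is −
  Lon: 0 + 53/60 + 35/3600 = 0.893056
  E ⇒ keep positive
Point 2:
  φ: degrees = first 2 digits = 0, minutes = 25.8759; 0 + 25.8759/60 = 0.431265
  N → positive
  Lon: degrees = first 3 digits = 164, minutes = 1.27; 164 + 1.27/60 = 164.021167
  hemisphere W, so the sign is −
Point 3:
  Lat: 62 + 10.31/60 = 62.171833
  N ⇒ keep positive
  Lon: 112 + 15.996/60 = 112.266600
  W → negative
Point 4:
  Lat: 30° + 22/60 + 14.84/3600 = 30 + 0.366667 + 0.004122 = 30.370789
  N → positive
  λ: 12° + 33/60 + 37.44/3600 = 12 + 0.550000 + 0.010400 = 12.560400
  hemisphere W, so the sign is −
Point 5:
  Latitude: degrees = first 2 digits = 24, minutes = 53.598; 24 + 53.598/60 = 24.893300
  S → negative
  Longitude: degrees = first 3 digits = 84, minutes = 22.836; 84 + 22.836/60 = 84.380600
  W → negative

1. -70.73250, 0.89306
2. 0.43127, -164.02117
3. 62.17183, -112.26660
4. 30.37079, -12.56040
5. -24.89330, -84.38060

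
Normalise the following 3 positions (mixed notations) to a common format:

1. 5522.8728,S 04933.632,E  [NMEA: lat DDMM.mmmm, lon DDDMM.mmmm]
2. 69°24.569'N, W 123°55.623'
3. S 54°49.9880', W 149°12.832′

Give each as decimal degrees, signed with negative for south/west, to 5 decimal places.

1. -55.38121, 49.56053
2. 69.40948, -123.92705
3. -54.83313, -149.21387

Point 1:
  Latitude: degrees = first 2 digits = 55, minutes = 22.8728; 55 + 22.8728/60 = 55.381213
  S ⇒ negate
  λ: split at 3 digits → 049° and 33.632′; 49 + 33.632/60 = 49.560533
  E ⇒ keep positive
Point 2:
  φ: 69 + 24.569/60 = 69.409483
  N ⇒ keep positive
  Longitude: 55.623′ = 0.927050°; total 123.927050
  W ⇒ negate
Point 3:
  Lat: 54 + 49.988/60 = 54.833133
  hemisphere S, so the sign is −
  λ: 149 + 12.832/60 = 149.213867
  hemisphere W, so the sign is −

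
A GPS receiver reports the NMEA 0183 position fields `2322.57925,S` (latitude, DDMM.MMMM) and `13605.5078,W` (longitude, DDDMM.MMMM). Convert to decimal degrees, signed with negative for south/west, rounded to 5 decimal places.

Lat: degrees = first 2 digits = 23, minutes = 22.57925; 23 + 22.57925/60 = 23.376321
S → negative
Lon: degrees = first 3 digits = 136, minutes = 5.5078; 136 + 5.5078/60 = 136.091797
W → negative

-23.37632, -136.09180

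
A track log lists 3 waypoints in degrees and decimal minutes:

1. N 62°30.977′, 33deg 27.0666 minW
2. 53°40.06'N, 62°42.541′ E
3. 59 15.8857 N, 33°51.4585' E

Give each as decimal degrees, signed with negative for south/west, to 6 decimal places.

1. 62.516283, -33.451110
2. 53.667667, 62.709017
3. 59.264762, 33.857642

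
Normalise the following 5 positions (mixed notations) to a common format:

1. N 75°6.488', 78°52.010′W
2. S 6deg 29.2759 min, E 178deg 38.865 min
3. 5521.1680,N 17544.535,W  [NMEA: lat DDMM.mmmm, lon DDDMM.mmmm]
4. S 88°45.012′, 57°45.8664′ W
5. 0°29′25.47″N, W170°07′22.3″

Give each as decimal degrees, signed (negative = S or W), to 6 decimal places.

Point 1:
  Lat: 6.488′ = 0.108133°; total 75.1081333
  N → positive
  λ: 78 + 52.01/60 = 78.8668333
  W ⇒ negate
Point 2:
  Latitude: 29.2759′ = 0.487932°; total 6.4879317
  S → negative
  Lon: 38.865′ = 0.647750°; total 178.6477500
  E ⇒ keep positive
Point 3:
  Lat: split at 2 digits → 55° and 21.168′; 55 + 21.168/60 = 55.3528000
  N → positive
  Longitude: degrees = first 3 digits = 175, minutes = 44.535; 175 + 44.535/60 = 175.7422500
  W ⇒ negate
Point 4:
  Lat: 88 + 45.012/60 = 88.7502000
  S → negative
  Lon: 45.8664′ = 0.764440°; total 57.7644400
  W → negative
Point 5:
  Lat: 29′ + 25.47″ = 29.42450′; 0 + 29.42450/60 = 0.4904083
  N ⇒ keep positive
  λ: 170° + 7/60 + 22.3/3600 = 170 + 0.116667 + 0.006194 = 170.1228611
  W → negative

1. 75.108133, -78.866833
2. -6.487932, 178.647750
3. 55.352800, -175.742250
4. -88.750200, -57.764440
5. 0.490408, -170.122861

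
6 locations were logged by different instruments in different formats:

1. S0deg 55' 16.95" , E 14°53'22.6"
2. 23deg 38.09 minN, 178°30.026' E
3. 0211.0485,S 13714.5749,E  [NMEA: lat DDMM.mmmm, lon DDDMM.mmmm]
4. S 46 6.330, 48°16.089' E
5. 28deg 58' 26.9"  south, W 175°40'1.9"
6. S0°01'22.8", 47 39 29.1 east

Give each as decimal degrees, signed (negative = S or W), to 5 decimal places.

Point 1:
  φ: 55′ + 16.95″ = 55.28250′; 0 + 55.28250/60 = 0.921375
  hemisphere S, so the sign is −
  λ: 14 + 53/60 + 22.6/3600 = 14.889611
  E ⇒ keep positive
Point 2:
  φ: 38.09′ = 0.634833°; total 23.634833
  N ⇒ keep positive
  λ: 30.026′ = 0.500433°; total 178.500433
  E ⇒ keep positive
Point 3:
  Latitude: split at 2 digits → 02° and 11.0485′; 2 + 11.0485/60 = 2.184142
  S ⇒ negate
  λ: degrees = first 3 digits = 137, minutes = 14.5749; 137 + 14.5749/60 = 137.242915
  E → positive
Point 4:
  φ: 6.33′ = 0.105500°; total 46.105500
  S → negative
  Lon: 16.089′ = 0.268150°; total 48.268150
  E ⇒ keep positive
Point 5:
  φ: 58′ + 26.9″ = 58.44833′; 28 + 58.44833/60 = 28.974139
  S → negative
  Lon: 40′ + 1.9″ = 40.03167′; 175 + 40.03167/60 = 175.667194
  W ⇒ negate
Point 6:
  Lat: 1′ + 22.8″ = 1.38000′; 0 + 1.38000/60 = 0.023000
  hemisphere S, so the sign is −
  Longitude: 47 + 39/60 + 29.1/3600 = 47.658083
  E ⇒ keep positive

1. -0.92138, 14.88961
2. 23.63483, 178.50043
3. -2.18414, 137.24292
4. -46.10550, 48.26815
5. -28.97414, -175.66719
6. -0.02300, 47.65808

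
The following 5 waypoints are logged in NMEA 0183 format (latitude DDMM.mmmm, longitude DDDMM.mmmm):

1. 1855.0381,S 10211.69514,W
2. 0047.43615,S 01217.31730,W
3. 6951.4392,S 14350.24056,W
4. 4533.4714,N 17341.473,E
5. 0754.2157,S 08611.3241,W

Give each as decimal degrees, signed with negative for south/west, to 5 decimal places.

1. -18.91730, -102.19492
2. -0.79060, -12.28862
3. -69.85732, -143.83734
4. 45.55786, 173.69122
5. -7.90360, -86.18874

Point 1:
  φ: degrees = first 2 digits = 18, minutes = 55.0381; 18 + 55.0381/60 = 18.917302
  S ⇒ negate
  Longitude: degrees = first 3 digits = 102, minutes = 11.69514; 102 + 11.69514/60 = 102.194919
  hemisphere W, so the sign is −
Point 2:
  φ: split at 2 digits → 00° and 47.43615′; 0 + 47.43615/60 = 0.790603
  hemisphere S, so the sign is −
  Longitude: degrees = first 3 digits = 12, minutes = 17.3173; 12 + 17.3173/60 = 12.288622
  W ⇒ negate
Point 3:
  Lat: split at 2 digits → 69° and 51.4392′; 69 + 51.4392/60 = 69.857320
  S ⇒ negate
  Longitude: split at 3 digits → 143° and 50.24056′; 143 + 50.24056/60 = 143.837343
  hemisphere W, so the sign is −
Point 4:
  Lat: split at 2 digits → 45° and 33.4714′; 45 + 33.4714/60 = 45.557857
  N → positive
  Lon: split at 3 digits → 173° and 41.473′; 173 + 41.473/60 = 173.691217
  E ⇒ keep positive
Point 5:
  Lat: degrees = first 2 digits = 7, minutes = 54.2157; 7 + 54.2157/60 = 7.903595
  hemisphere S, so the sign is −
  λ: degrees = first 3 digits = 86, minutes = 11.3241; 86 + 11.3241/60 = 86.188735
  W → negative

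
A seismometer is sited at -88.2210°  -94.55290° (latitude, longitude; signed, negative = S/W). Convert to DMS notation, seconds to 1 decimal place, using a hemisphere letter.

88°13′15.6″ S, 94°33′10.4″ W

Latitude is negative → S; |value| = 88.221000
Latitude: 0.221000 × 60 = 13.26000′ → 13′, remainder × 60 = 15.600″
Longitude is negative → W; |value| = 94.552900
Longitude: 0.552900° → 33.17400′; 0.17400 × 60 = 10.440″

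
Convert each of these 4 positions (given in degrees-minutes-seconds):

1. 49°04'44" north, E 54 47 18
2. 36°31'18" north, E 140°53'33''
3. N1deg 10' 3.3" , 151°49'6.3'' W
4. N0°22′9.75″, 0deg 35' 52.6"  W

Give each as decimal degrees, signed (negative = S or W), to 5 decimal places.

Point 1:
  Lat: 4′ + 44″ = 4.73333′; 49 + 4.73333/60 = 49.078889
  N → positive
  Lon: 54 + 47/60 + 18/3600 = 54.788333
  E ⇒ keep positive
Point 2:
  Latitude: 36° + 31/60 + 18/3600 = 36 + 0.516667 + 0.005000 = 36.521667
  N ⇒ keep positive
  Longitude: 53′ + 33″ = 53.55000′; 140 + 53.55000/60 = 140.892500
  E ⇒ keep positive
Point 3:
  Lat: 10′ + 3.3″ = 10.05500′; 1 + 10.05500/60 = 1.167583
  N → positive
  λ: 151° + 49/60 + 6.3/3600 = 151 + 0.816667 + 0.001750 = 151.818417
  W ⇒ negate
Point 4:
  Lat: 0° + 22/60 + 9.75/3600 = 0 + 0.366667 + 0.002708 = 0.369375
  N ⇒ keep positive
  Lon: 0° + 35/60 + 52.6/3600 = 0 + 0.583333 + 0.014611 = 0.597944
  W ⇒ negate

1. 49.07889, 54.78833
2. 36.52167, 140.89250
3. 1.16758, -151.81842
4. 0.36938, -0.59794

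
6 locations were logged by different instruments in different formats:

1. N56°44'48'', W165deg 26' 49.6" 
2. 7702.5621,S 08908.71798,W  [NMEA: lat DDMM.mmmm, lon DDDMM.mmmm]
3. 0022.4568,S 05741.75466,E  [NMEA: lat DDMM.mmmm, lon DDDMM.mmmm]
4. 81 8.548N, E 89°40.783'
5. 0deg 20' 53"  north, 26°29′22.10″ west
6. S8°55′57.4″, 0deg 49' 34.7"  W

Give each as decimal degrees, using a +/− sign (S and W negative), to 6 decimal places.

1. 56.746667, -165.447111
2. -77.042702, -89.145300
3. -0.374280, 57.695911
4. 81.142467, 89.679717
5. 0.348056, -26.489472
6. -8.932611, -0.826306

Point 1:
  Lat: 44′ + 48″ = 44.80000′; 56 + 44.80000/60 = 56.7466667
  N → positive
  Lon: 165° + 26/60 + 49.6/3600 = 165 + 0.433333 + 0.013778 = 165.4471111
  W ⇒ negate
Point 2:
  φ: split at 2 digits → 77° and 2.5621′; 77 + 2.5621/60 = 77.0427017
  hemisphere S, so the sign is −
  Longitude: split at 3 digits → 089° and 8.71798′; 89 + 8.71798/60 = 89.1452997
  W ⇒ negate
Point 3:
  Lat: degrees = first 2 digits = 0, minutes = 22.4568; 0 + 22.4568/60 = 0.3742800
  hemisphere S, so the sign is −
  λ: degrees = first 3 digits = 57, minutes = 41.75466; 57 + 41.75466/60 = 57.6959110
  E → positive
Point 4:
  Latitude: 81 + 8.548/60 = 81.1424667
  N ⇒ keep positive
  Lon: 89 + 40.783/60 = 89.6797167
  E ⇒ keep positive
Point 5:
  φ: 0° + 20/60 + 53/3600 = 0 + 0.333333 + 0.014722 = 0.3480556
  N → positive
  Lon: 26° + 29/60 + 22.1/3600 = 26 + 0.483333 + 0.006139 = 26.4894722
  W → negative
Point 6:
  Latitude: 8° + 55/60 + 57.4/3600 = 8 + 0.916667 + 0.015944 = 8.9326111
  hemisphere S, so the sign is −
  Longitude: 0 + 49/60 + 34.7/3600 = 0.8263056
  W → negative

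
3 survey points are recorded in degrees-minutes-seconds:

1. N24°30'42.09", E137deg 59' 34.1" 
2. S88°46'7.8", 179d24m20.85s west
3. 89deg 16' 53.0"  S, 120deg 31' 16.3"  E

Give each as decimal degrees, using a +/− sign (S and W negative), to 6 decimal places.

Point 1:
  φ: 24 + 30/60 + 42.09/3600 = 24.5116917
  N ⇒ keep positive
  Lon: 137 + 59/60 + 34.1/3600 = 137.9928056
  E → positive
Point 2:
  Latitude: 46′ + 7.8″ = 46.13000′; 88 + 46.13000/60 = 88.7688333
  hemisphere S, so the sign is −
  Longitude: 24′ + 20.85″ = 24.34750′; 179 + 24.34750/60 = 179.4057917
  W ⇒ negate
Point 3:
  Latitude: 89 + 16/60 + 53/3600 = 89.2813889
  hemisphere S, so the sign is −
  Longitude: 120 + 31/60 + 16.3/3600 = 120.5211944
  E ⇒ keep positive

1. 24.511692, 137.992806
2. -88.768833, -179.405792
3. -89.281389, 120.521194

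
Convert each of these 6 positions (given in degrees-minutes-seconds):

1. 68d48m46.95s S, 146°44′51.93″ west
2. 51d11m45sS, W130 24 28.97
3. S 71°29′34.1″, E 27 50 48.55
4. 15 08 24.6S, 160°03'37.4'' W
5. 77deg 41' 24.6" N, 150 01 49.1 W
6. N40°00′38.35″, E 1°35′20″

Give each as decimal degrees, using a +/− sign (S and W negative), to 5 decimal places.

1. -68.81304, -146.74776
2. -51.19583, -130.40805
3. -71.49281, 27.84682
4. -15.14017, -160.06039
5. 77.69017, -150.03031
6. 40.01065, 1.58889

Point 1:
  φ: 48′ + 46.95″ = 48.78250′; 68 + 48.78250/60 = 68.813042
  hemisphere S, so the sign is −
  Lon: 44′ + 51.93″ = 44.86550′; 146 + 44.86550/60 = 146.747758
  hemisphere W, so the sign is −
Point 2:
  Lat: 11′ + 45″ = 11.75000′; 51 + 11.75000/60 = 51.195833
  S → negative
  Lon: 24′ + 28.97″ = 24.48283′; 130 + 24.48283/60 = 130.408047
  W ⇒ negate
Point 3:
  Latitude: 29′ + 34.1″ = 29.56833′; 71 + 29.56833/60 = 71.492806
  S ⇒ negate
  λ: 27° + 50/60 + 48.55/3600 = 27 + 0.833333 + 0.013486 = 27.846819
  E ⇒ keep positive
Point 4:
  φ: 8′ + 24.6″ = 8.41000′; 15 + 8.41000/60 = 15.140167
  hemisphere S, so the sign is −
  λ: 160 + 3/60 + 37.4/3600 = 160.060389
  W ⇒ negate
Point 5:
  φ: 41′ + 24.6″ = 41.41000′; 77 + 41.41000/60 = 77.690167
  N → positive
  Lon: 150° + 1/60 + 49.1/3600 = 150 + 0.016667 + 0.013639 = 150.030306
  W → negative
Point 6:
  Latitude: 40 + 0/60 + 38.35/3600 = 40.010653
  N ⇒ keep positive
  Lon: 1° + 35/60 + 20/3600 = 1 + 0.583333 + 0.005556 = 1.588889
  E ⇒ keep positive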